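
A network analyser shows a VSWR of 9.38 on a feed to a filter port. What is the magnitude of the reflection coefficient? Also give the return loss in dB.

|Γ| ≈ 0.807; return loss ≈ 1.86 dB

|Γ| = (S − 1)/(S + 1) = (9.38 − 1)/(9.38 + 1) = 8.38/10.4
RL = −20·log₁₀|Γ| = −20·log₁₀(0.807)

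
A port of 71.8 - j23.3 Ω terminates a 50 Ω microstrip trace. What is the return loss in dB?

RL ≈ 11.8 dB

Γ = (21.8 − j23.3)/(121.8 − j23.3), |Γ| = 0.257
RL = −20·log₁₀|Γ| = −20·log₁₀(0.257)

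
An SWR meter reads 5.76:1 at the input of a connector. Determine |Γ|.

|Γ| ≈ 0.704

|Γ| = (S − 1)/(S + 1) = (5.76 − 1)/(5.76 + 1) = 4.76/6.76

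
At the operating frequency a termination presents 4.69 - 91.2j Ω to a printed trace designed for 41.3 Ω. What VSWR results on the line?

Γ = (Z_L − Z_0)/(Z_L + Z_0) = (-36.61 − j91.2)/(45.99 − j91.2)
|Γ| = 98.3/102 = 0.962
VSWR = (1 + |Γ|)/(1 − |Γ|) = 1.96/0.0378

VSWR ≈ 51.8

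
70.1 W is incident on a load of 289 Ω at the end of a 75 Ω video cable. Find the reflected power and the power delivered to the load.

P_reflected ≈ 24.2 W; P_delivered ≈ 45.9 W

Γ = (289 − 75)/(289 + 75) = 0.588
|Γ|² = 0.346
P_refl = |Γ|²·P_inc = 24.2 W, P_del = (1 − |Γ|²)·P_inc = 45.9 W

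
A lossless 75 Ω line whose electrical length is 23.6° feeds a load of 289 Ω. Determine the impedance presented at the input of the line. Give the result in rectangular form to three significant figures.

tan(βl) = tan(23.6°) = 0.437
Z_in = Z_0·(Z_L + jZ_0·tanβl)/(Z_0 + jZ_L·tanβl)
     = 75·(289 + j32.8)/(75 + j126)

Z_in ≈ 89.8 − j118 Ω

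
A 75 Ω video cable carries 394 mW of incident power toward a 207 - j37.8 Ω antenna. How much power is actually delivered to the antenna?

|Γ| = |(132 − j37.8)/(282 − j37.8)| = 0.483
|Γ|² = 0.233
P_refl = |Γ|²·P_inc = 91.8 mW, P_del = (1 − |Γ|²)·P_inc = 302 mW

P_delivered ≈ 302 mW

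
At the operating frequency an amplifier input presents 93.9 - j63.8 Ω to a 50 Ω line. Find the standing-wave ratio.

VSWR ≈ 2.94

Γ = (Z_L − Z_0)/(Z_L + Z_0) = (43.9 − j63.8)/(143.9 − j63.8)
|Γ| = 77.4/157 = 0.492
VSWR = (1 + |Γ|)/(1 − |Γ|) = 1.49/0.508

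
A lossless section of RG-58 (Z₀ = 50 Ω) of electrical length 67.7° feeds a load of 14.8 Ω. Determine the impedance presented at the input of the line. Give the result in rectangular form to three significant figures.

tan(βl) = tan(67.7°) = 2.44
Z_in = Z_0·(Z_L + jZ_0·tanβl)/(Z_0 + jZ_L·tanβl)
     = 50·(14.8 + j122)/(50 + j36.1)

Z_in ≈ 67.6 + j73.1 Ω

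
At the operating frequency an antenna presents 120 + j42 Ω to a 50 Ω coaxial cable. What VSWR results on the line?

Γ = (Z_L − Z_0)/(Z_L + Z_0) = (70 + j42)/(170 + j42)
|Γ| = 81.6/175 = 0.466
VSWR = (1 + |Γ|)/(1 − |Γ|) = 1.47/0.534

VSWR ≈ 2.75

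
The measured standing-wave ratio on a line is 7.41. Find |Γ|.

|Γ| = (S − 1)/(S + 1) = (7.41 − 1)/(7.41 + 1) = 6.41/8.41

|Γ| ≈ 0.762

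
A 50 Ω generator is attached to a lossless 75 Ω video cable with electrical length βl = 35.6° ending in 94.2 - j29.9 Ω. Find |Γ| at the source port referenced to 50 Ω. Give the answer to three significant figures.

tan(βl) = 0.716
Z_in = Z_0·(Z_L + jZ_0·tanβl)/(Z_0 + jZ_L·tanβl) = 57.9 − j22 Ω
Γ_s = (Z_in − Z_s)/(Z_in + Z_s) = (7.9 − j22)/(108 − j22), |Γ_s| = 0.212

|Γ| ≈ 0.212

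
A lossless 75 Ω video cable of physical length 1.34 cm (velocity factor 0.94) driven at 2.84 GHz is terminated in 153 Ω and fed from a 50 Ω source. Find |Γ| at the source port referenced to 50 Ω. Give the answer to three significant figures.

|Γ| ≈ 0.376

λ = v/f = 0.94·c / 2.84 GHz = 0.0993 m
βl = 2π·l/λ = 2π × 0.135 = 48.6°
tan(βl) = 1.13
Z_in = Z_0·(Z_L + jZ_0·tanβl)/(Z_0 + jZ_L·tanβl) = 55.1 − j42.3 Ω
Γ_s = (Z_in − Z_s)/(Z_in + Z_s) = (5.08 − j42.3)/(105 − j42.3), |Γ_s| = 0.376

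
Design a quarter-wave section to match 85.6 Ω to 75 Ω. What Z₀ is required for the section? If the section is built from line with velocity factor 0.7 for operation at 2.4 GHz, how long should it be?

Z_qwt = √(Z_0·R_L) = √(75 × 85.6) = √6420
λ = 0.7·c/f = 0.0875 m, so l = λ/4 = 0.0219 m

Z_qwt ≈ 80.1 Ω; length ≈ 2.19 cm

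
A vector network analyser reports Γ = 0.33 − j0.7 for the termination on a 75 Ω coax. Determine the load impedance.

Z_L ≈ 32 − j112 Ω

Z_L = Z_0·(1 + Γ)/(1 − Γ) = 75·(1.33 − j0.7)/(0.67 + j0.7)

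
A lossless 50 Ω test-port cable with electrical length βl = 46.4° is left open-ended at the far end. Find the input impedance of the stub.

Z_in ≈ −j47.6 Ω

tan(βl) = 1.05
For an open-ended stub, Z_in = −jZ_0·cot(βl) = −jZ_0/tan(βl)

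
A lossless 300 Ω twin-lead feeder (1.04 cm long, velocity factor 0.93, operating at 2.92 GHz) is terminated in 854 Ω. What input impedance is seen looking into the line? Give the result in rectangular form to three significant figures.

λ = v/f = 0.93·c / 2.92 GHz = 0.0955 m
βl = 2π·l/λ = 2π × 0.109 = 39.2°
tan(βl) = tan(39.2°) = 0.815
Z_in = Z_0·(Z_L + jZ_0·tanβl)/(Z_0 + jZ_L·tanβl)
     = 300·(854 + j245)/(300 + j696)

Z_in ≈ 223 − j272 Ω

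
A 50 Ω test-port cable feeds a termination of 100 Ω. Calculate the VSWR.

For a purely resistive load, VSWR = R_L/Z_0 or Z_0/R_L (whichever > 1) = 100/50

VSWR ≈ 2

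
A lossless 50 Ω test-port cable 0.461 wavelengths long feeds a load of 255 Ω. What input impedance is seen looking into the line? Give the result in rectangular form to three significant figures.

βl = 2π × 0.461 = 166°
tan(βl) = tan(166°) = -0.25
Z_in = Z_0·(Z_L + jZ_0·tanβl)/(Z_0 + jZ_L·tanβl)
     = 50·(255 − j12.5)/(50 − j63.8)

Z_in ≈ 103 + j119 Ω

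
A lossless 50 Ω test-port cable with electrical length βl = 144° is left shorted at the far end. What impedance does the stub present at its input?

Z_in ≈ −j36.3 Ω

tan(βl) = -0.727
For a shorted stub, Z_in = jZ_0·tan(βl)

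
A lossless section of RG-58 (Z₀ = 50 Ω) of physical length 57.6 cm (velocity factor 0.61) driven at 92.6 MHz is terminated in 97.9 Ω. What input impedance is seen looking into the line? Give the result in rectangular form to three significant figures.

Z_in ≈ 26.9 + j9.67 Ω

λ = v/f = 0.61·c / 92.6 MHz = 1.98 m
βl = 2π·l/λ = 2π × 0.291 = 105°
tan(βl) = tan(105°) = -3.75
Z_in = Z_0·(Z_L + jZ_0·tanβl)/(Z_0 + jZ_L·tanβl)
     = 50·(97.9 − j188)/(50 − j367)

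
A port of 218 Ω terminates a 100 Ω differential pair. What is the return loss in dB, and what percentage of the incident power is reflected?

RL ≈ 8.61 dB; 13.8% of incident power reflected

Γ = (218 − 100)/(218 + 100) = 0.371
RL = −20·log₁₀(0.371) = 8.61 dB
P_refl/P_inc = |Γ|² = 0.138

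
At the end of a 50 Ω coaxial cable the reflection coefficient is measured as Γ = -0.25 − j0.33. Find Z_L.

Z_L ≈ 24.8 − j19.7 Ω

Z_L = Z_0·(1 + Γ)/(1 − Γ) = 50·(0.75 − j0.33)/(1.25 + j0.33)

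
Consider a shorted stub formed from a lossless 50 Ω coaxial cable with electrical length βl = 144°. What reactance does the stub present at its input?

tan(βl) = -0.727
For a shorted stub, Z_in = jZ_0·tan(βl)

X_in ≈ -36.3 Ω (capacitive)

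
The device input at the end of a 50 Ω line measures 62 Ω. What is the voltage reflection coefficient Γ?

Γ = (Z_L − Z_0)/(Z_L + Z_0) = (62 − 50)/(62 + 50) = 12/112

Γ = 0.107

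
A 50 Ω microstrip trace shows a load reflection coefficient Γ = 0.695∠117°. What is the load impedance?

Z_L ≈ 12.2 + j29.3 Ω

Z_L = Z_0·(1 + Γ)/(1 − Γ) = 50·(0.684 + j0.619)/(1.32 − j0.619)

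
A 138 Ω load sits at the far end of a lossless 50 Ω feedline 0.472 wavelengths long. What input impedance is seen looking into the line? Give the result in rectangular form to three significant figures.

βl = 2π × 0.472 = 170°
tan(βl) = tan(170°) = -0.178
Z_in = Z_0·(Z_L + jZ_0·tanβl)/(Z_0 + jZ_L·tanβl)
     = 50·(138 − j8.89)/(50 − j24.5)

Z_in ≈ 115 + j47.4 Ω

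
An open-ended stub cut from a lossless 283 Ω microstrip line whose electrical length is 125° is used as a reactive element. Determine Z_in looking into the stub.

Z_in ≈ +j198 Ω

tan(βl) = -1.43
For an open-ended stub, Z_in = −jZ_0·cot(βl) = −jZ_0/tan(βl)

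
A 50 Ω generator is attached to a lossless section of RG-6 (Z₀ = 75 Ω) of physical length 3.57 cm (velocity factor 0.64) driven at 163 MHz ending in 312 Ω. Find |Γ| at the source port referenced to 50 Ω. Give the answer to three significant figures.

|Γ| ≈ 0.719

λ = v/f = 0.64·c / 163 MHz = 1.18 m
βl = 2π·l/λ = 2π × 0.0303 = 10.9°
tan(βl) = 0.193
Z_in = Z_0·(Z_L + jZ_0·tanβl)/(Z_0 + jZ_L·tanβl) = 197 − j143 Ω
Γ_s = (Z_in − Z_s)/(Z_in + Z_s) = (147 − j143)/(247 − j143), |Γ_s| = 0.719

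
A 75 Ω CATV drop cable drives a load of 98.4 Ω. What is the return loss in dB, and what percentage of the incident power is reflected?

Γ = (98.4 − 75)/(98.4 + 75) = 0.135
RL = −20·log₁₀(0.135) = 17.4 dB
P_refl/P_inc = |Γ|² = 0.0182

RL ≈ 17.4 dB; 1.82% of incident power reflected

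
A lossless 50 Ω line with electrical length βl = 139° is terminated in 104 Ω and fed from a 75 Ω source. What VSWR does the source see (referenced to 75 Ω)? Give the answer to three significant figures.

tan(βl) = -0.869
Z_in = Z_0·(Z_L + jZ_0·tanβl)/(Z_0 + jZ_L·tanβl) = 42.8 + j33.9 Ω
Γ_s = (Z_in − Z_s)/(Z_in + Z_s) = (-32.2 + j33.9)/(118 + j33.9), |Γ_s| = 0.382
VSWR = (1 + |Γ_s|)/(1 − |Γ_s|)

VSWR ≈ 2.23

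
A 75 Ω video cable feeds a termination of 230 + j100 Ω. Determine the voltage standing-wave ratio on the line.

VSWR ≈ 3.7

Γ = (Z_L − Z_0)/(Z_L + Z_0) = (155 + j100)/(305 + j100)
|Γ| = 184/321 = 0.575
VSWR = (1 + |Γ|)/(1 − |Γ|) = 1.57/0.425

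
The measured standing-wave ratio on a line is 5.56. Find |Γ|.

|Γ| = (S − 1)/(S + 1) = (5.56 − 1)/(5.56 + 1) = 4.56/6.56

|Γ| ≈ 0.695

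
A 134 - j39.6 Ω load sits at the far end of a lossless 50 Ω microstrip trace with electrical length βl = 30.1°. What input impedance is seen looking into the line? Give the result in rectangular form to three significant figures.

Z_in ≈ 39.4 − j49.2 Ω

tan(βl) = tan(30.1°) = 0.58
Z_in = Z_0·(Z_L + jZ_0·tanβl)/(Z_0 + jZ_L·tanβl)
     = 50·(134 − j10.6)/(73 + j77.7)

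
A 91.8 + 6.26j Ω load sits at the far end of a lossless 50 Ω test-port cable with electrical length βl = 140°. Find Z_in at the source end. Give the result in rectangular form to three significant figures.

tan(βl) = tan(140°) = -0.839
Z_in = Z_0·(Z_L + jZ_0·tanβl)/(Z_0 + jZ_L·tanβl)
     = 50·(91.8 − j35.7)/(55.3 − j77)

Z_in ≈ 43.5 + j28.4 Ω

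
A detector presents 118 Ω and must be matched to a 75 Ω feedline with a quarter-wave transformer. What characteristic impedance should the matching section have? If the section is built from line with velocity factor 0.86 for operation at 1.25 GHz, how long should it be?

Z_qwt ≈ 94.1 Ω; length ≈ 5.16 cm

Z_qwt = √(Z_0·R_L) = √(75 × 118) = √8850
λ = 0.86·c/f = 0.206 m, so l = λ/4 = 0.0516 m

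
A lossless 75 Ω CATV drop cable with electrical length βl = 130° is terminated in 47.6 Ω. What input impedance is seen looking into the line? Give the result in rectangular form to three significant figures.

tan(βl) = tan(130°) = -1.19
Z_in = Z_0·(Z_L + jZ_0·tanβl)/(Z_0 + jZ_L·tanβl)
     = 75·(47.6 − j89.4)/(75 − j56.7)

Z_in ≈ 73.3 − j34 Ω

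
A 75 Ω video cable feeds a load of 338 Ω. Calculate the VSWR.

For a purely resistive load, VSWR = R_L/Z_0 or Z_0/R_L (whichever > 1) = 338/75

VSWR ≈ 4.51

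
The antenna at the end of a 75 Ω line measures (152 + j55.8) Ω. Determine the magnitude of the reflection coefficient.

|Γ| ≈ 0.407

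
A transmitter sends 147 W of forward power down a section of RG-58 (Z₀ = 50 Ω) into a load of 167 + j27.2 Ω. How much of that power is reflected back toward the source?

|Γ| = |(117 + j27.2)/(217 + j27.2)| = 0.549
|Γ|² = 0.302
P_refl = |Γ|²·P_inc = 44.3 W, P_del = (1 − |Γ|²)·P_inc = 103 W

P_reflected ≈ 44.3 W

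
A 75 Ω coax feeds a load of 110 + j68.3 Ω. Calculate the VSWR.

VSWR ≈ 2.27

Γ = (Z_L − Z_0)/(Z_L + Z_0) = (35 + j68.3)/(185 + j68.3)
|Γ| = 76.7/197 = 0.389
VSWR = (1 + |Γ|)/(1 − |Γ|) = 1.39/0.611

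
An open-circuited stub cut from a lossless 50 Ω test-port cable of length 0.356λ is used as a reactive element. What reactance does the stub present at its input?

X_in ≈ 39.3 Ω (inductive)

βl = 2π × 0.356 = 128°
tan(βl) = -1.27
For an open-circuited stub, Z_in = −jZ_0·cot(βl) = −jZ_0/tan(βl)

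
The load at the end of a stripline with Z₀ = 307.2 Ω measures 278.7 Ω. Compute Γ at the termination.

Γ = -0.0486

Γ = (Z_L − Z_0)/(Z_L + Z_0) = (278.7 − 307.2)/(278.7 + 307.2) = -28.5/585.9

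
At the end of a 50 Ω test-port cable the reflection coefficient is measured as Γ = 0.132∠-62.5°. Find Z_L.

Z_L = Z_0·(1 + Γ)/(1 − Γ) = 50·(1.06 − j0.117)/(0.939 + j0.117)

Z_L ≈ 54.9 − j13.1 Ω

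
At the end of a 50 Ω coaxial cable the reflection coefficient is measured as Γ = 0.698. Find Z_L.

Z_L ≈ 281 Ω

Z_L = Z_0·(1 + Γ)/(1 − Γ) = 50·(1.7)/(0.302)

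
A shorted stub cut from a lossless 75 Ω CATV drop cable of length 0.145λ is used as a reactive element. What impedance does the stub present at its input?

βl = 2π × 0.145 = 52.2°
tan(βl) = 1.29
For a shorted stub, Z_in = jZ_0·tan(βl)

Z_in ≈ +j96.7 Ω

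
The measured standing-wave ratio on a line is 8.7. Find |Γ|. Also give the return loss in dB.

|Γ| = (S − 1)/(S + 1) = (8.7 − 1)/(8.7 + 1) = 7.7/9.7
RL = −20·log₁₀|Γ| = −20·log₁₀(0.794)

|Γ| ≈ 0.794; return loss ≈ 2.01 dB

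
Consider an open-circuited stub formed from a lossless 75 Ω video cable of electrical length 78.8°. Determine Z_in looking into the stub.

Z_in ≈ −j14.9 Ω

tan(βl) = 5.05
For an open-circuited stub, Z_in = −jZ_0·cot(βl) = −jZ_0/tan(βl)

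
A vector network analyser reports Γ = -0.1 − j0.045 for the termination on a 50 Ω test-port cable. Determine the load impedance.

Z_L = Z_0·(1 + Γ)/(1 − Γ) = 50·(0.9 − j0.045)/(1.1 + j0.045)

Z_L ≈ 40.8 − j3.71 Ω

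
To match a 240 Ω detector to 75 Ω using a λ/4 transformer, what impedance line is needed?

Z_qwt = √(Z_0·R_L) = √(75 × 240) = √18000

Z_qwt ≈ 134 Ω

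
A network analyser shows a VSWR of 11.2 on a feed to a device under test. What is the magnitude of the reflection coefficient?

|Γ| = (S − 1)/(S + 1) = (11.2 − 1)/(11.2 + 1) = 10.2/12.2

|Γ| ≈ 0.836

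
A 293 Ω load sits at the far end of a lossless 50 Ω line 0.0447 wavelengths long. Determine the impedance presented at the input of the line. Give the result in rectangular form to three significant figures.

Z_in ≈ 82.3 − j125 Ω

βl = 2π × 0.0447 = 16.1°
tan(βl) = tan(16.1°) = 0.288
Z_in = Z_0·(Z_L + jZ_0·tanβl)/(Z_0 + jZ_L·tanβl)
     = 50·(293 + j14.4)/(50 + j84.5)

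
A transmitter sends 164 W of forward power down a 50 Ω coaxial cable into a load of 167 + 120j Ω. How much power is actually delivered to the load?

|Γ| = |(117 + j120)/(217 + j120)| = 0.676
|Γ|² = 0.457
P_refl = |Γ|²·P_inc = 74.9 W, P_del = (1 − |Γ|²)·P_inc = 89.1 W

P_delivered ≈ 89.1 W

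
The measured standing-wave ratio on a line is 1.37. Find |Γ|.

|Γ| = (S − 1)/(S + 1) = (1.37 − 1)/(1.37 + 1) = 0.37/2.37

|Γ| ≈ 0.156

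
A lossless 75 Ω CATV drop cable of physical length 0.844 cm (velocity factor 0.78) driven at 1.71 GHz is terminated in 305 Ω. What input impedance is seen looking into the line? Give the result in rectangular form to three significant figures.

λ = v/f = 0.78·c / 1.71 GHz = 0.137 m
βl = 2π·l/λ = 2π × 0.0617 = 22.2°
tan(βl) = tan(22.2°) = 0.408
Z_in = Z_0·(Z_L + jZ_0·tanβl)/(Z_0 + jZ_L·tanβl)
     = 75·(305 + j30.6)/(75 + j124)

Z_in ≈ 94.8 − j127 Ω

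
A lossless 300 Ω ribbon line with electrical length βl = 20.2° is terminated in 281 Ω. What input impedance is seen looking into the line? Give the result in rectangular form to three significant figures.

tan(βl) = tan(20.2°) = 0.368
Z_in = Z_0·(Z_L + jZ_0·tanβl)/(Z_0 + jZ_L·tanβl)
     = 300·(281 + j110)/(300 + j103)

Z_in ≈ 285 + j12.1 Ω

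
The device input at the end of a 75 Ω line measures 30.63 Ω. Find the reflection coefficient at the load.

Γ = -0.42

Γ = (Z_L − Z_0)/(Z_L + Z_0) = (30.63 − 75)/(30.63 + 75) = -44.37/105.6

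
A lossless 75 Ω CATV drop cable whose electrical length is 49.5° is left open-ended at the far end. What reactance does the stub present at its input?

X_in ≈ -64.1 Ω (capacitive)

tan(βl) = 1.17
For an open-ended stub, Z_in = −jZ_0·cot(βl) = −jZ_0/tan(βl)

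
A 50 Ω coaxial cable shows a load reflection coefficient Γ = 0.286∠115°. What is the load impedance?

Z_L = Z_0·(1 + Γ)/(1 − Γ) = 50·(0.879 + j0.259)/(1.12 − j0.259)

Z_L ≈ 34.7 + j19.6 Ω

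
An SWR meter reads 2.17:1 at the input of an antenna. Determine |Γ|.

|Γ| = (S − 1)/(S + 1) = (2.17 − 1)/(2.17 + 1) = 1.17/3.17

|Γ| ≈ 0.369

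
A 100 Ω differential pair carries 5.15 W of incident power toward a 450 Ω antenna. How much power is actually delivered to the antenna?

Γ = (450 − 100)/(450 + 100) = 0.636
|Γ|² = 0.405
P_refl = |Γ|²·P_inc = 2.09 W, P_del = (1 − |Γ|²)·P_inc = 3.06 W

P_delivered ≈ 3.06 W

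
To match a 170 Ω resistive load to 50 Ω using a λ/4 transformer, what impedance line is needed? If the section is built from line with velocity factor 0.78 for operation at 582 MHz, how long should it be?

Z_qwt ≈ 92.2 Ω; length ≈ 10.1 cm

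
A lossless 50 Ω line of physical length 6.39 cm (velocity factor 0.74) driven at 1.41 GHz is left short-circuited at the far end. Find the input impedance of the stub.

Z_in ≈ −j33.6 Ω

λ = v/f = 0.74·c / 1.41 GHz = 0.157 m
βl = 2π·l/λ = 2π × 0.406 = 146°
tan(βl) = -0.672
For a short-circuited stub, Z_in = jZ_0·tan(βl)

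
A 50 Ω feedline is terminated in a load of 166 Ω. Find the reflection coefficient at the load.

Γ = (Z_L − Z_0)/(Z_L + Z_0) = (166 − 50)/(166 + 50) = 116/216

Γ = 0.537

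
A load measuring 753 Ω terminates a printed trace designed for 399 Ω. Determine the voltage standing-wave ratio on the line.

Γ = (753 − 399)/(753 + 399) = 0.307
VSWR = (1 + 0.307)/(1 − 0.307)

VSWR ≈ 1.89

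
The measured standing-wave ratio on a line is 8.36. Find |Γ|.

|Γ| ≈ 0.786

|Γ| = (S − 1)/(S + 1) = (8.36 − 1)/(8.36 + 1) = 7.36/9.36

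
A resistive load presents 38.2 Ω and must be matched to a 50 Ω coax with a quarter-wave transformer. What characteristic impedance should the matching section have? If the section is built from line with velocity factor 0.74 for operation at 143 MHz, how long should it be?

Z_qwt ≈ 43.7 Ω; length ≈ 38.8 cm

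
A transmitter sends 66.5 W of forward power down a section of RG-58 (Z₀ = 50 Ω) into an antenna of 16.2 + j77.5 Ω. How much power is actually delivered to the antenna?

|Γ| = |(-33.8 + j77.5)/(66.2 + j77.5)| = 0.83
|Γ|² = 0.688
P_refl = |Γ|²·P_inc = 45.8 W, P_del = (1 − |Γ|²)·P_inc = 20.7 W

P_delivered ≈ 20.7 W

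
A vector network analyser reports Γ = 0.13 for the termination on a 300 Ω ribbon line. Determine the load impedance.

Z_L = Z_0·(1 + Γ)/(1 − Γ) = 300·(1.13)/(0.87)

Z_L ≈ 390 Ω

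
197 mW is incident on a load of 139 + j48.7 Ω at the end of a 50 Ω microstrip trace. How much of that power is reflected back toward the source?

|Γ| = |(89 + j48.7)/(189 + j48.7)| = 0.52
|Γ|² = 0.27
P_refl = |Γ|²·P_inc = 53.2 mW, P_del = (1 − |Γ|²)·P_inc = 144 mW

P_reflected ≈ 53.2 mW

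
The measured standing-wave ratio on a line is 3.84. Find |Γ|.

|Γ| ≈ 0.587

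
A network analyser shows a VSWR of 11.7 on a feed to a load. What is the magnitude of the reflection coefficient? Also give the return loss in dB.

|Γ| ≈ 0.843; return loss ≈ 1.49 dB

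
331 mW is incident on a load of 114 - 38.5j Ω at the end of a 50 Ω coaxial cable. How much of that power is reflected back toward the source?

|Γ| = |(64 − j38.5)/(164 − j38.5)| = 0.443
|Γ|² = 0.197
P_refl = |Γ|²·P_inc = 65.1 mW, P_del = (1 − |Γ|²)·P_inc = 266 mW

P_reflected ≈ 65.1 mW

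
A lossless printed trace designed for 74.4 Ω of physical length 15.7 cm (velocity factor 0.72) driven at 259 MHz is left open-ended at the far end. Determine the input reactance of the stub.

X_in ≈ -30.4 Ω (capacitive)

λ = v/f = 0.72·c / 259 MHz = 0.834 m
βl = 2π·l/λ = 2π × 0.188 = 67.8°
tan(βl) = 2.45
For an open-ended stub, Z_in = −jZ_0·cot(βl) = −jZ_0/tan(βl)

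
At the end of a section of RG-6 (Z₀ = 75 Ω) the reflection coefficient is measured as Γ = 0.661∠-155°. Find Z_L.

Z_L ≈ 16 − j15.9 Ω

Z_L = Z_0·(1 + Γ)/(1 − Γ) = 75·(0.401 − j0.279)/(1.6 + j0.279)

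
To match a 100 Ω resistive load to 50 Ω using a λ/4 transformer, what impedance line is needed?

Z_qwt = √(Z_0·R_L) = √(50 × 100) = √5000

Z_qwt ≈ 70.7 Ω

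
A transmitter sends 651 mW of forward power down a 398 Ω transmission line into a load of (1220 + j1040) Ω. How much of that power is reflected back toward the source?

|Γ| = |(822 + j1040)/(1618 + j1040)| = 0.689
|Γ|² = 0.475
P_refl = |Γ|²·P_inc = 309 mW, P_del = (1 − |Γ|²)·P_inc = 342 mW

P_reflected ≈ 309 mW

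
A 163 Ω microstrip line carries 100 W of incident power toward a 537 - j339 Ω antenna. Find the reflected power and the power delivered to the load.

|Γ| = |(374 − j339)/(700 − j339)| = 0.649
|Γ|² = 0.421
P_refl = |Γ|²·P_inc = 42.1 W, P_del = (1 − |Γ|²)·P_inc = 57.9 W

P_reflected ≈ 42.1 W; P_delivered ≈ 57.9 W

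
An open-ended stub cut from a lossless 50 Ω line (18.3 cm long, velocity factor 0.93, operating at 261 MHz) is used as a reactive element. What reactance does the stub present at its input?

λ = v/f = 0.93·c / 261 MHz = 1.07 m
βl = 2π·l/λ = 2π × 0.171 = 61.6°
tan(βl) = 1.85
For an open-ended stub, Z_in = −jZ_0·cot(βl) = −jZ_0/tan(βl)

X_in ≈ -27 Ω (capacitive)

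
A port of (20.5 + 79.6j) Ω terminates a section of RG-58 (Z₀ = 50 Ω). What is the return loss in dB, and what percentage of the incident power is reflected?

Γ = (-29.5 + j79.6)/(70.5 + j79.6), |Γ| = 0.798
RL = −20·log₁₀(0.798) = 1.96 dB
P_refl/P_inc = |Γ|² = 0.637

RL ≈ 1.96 dB; 63.7% of incident power reflected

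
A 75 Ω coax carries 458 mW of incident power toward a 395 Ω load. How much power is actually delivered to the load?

Γ = (395 − 75)/(395 + 75) = 0.681
|Γ|² = 0.464
P_refl = |Γ|²·P_inc = 212 mW, P_del = (1 − |Γ|²)·P_inc = 246 mW

P_delivered ≈ 246 mW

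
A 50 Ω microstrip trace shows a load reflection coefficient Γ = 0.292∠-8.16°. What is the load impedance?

Z_L ≈ 90.2 − j8.17 Ω

Z_L = Z_0·(1 + Γ)/(1 − Γ) = 50·(1.29 − j0.0414)/(0.711 + j0.0414)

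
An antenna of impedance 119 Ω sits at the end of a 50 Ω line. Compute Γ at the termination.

Γ = 0.408

Γ = (Z_L − Z_0)/(Z_L + Z_0) = (119 − 50)/(119 + 50) = 69/169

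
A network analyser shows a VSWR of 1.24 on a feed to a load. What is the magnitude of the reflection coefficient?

|Γ| ≈ 0.107

|Γ| = (S − 1)/(S + 1) = (1.24 − 1)/(1.24 + 1) = 0.24/2.24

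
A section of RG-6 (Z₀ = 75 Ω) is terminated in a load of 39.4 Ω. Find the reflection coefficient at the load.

Γ = (Z_L − Z_0)/(Z_L + Z_0) = (39.4 − 75)/(39.4 + 75) = -35.6/114.4

Γ = -0.311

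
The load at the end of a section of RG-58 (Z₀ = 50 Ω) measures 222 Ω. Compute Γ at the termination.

Γ = 0.632

Γ = (Z_L − Z_0)/(Z_L + Z_0) = (222 − 50)/(222 + 50) = 172/272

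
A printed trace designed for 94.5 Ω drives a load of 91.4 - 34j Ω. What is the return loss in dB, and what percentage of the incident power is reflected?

RL ≈ 14.9 dB; 3.26% of incident power reflected

Γ = (-3.1 − j34)/(185.9 − j34), |Γ| = 0.181
RL = −20·log₁₀(0.181) = 14.9 dB
P_refl/P_inc = |Γ|² = 0.0326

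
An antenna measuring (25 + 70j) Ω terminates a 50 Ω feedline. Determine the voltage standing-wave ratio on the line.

VSWR ≈ 6.26

Γ = (Z_L − Z_0)/(Z_L + Z_0) = (-25 + j70)/(75 + j70)
|Γ| = 74.3/103 = 0.725
VSWR = (1 + |Γ|)/(1 − |Γ|) = 1.72/0.275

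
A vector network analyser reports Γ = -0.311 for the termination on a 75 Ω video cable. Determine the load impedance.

Z_L ≈ 39.4 Ω

Z_L = Z_0·(1 + Γ)/(1 − Γ) = 75·(0.689)/(1.31)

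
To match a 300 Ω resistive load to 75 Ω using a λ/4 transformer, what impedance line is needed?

Z_qwt ≈ 150 Ω

Z_qwt = √(Z_0·R_L) = √(75 × 300) = √22500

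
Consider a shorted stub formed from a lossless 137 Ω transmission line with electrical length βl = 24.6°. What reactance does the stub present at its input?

X_in ≈ 62.7 Ω (inductive)

tan(βl) = 0.458
For a shorted stub, Z_in = jZ_0·tan(βl)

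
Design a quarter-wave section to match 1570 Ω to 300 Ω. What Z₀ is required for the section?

Z_qwt = √(Z_0·R_L) = √(300 × 1570) = √471000

Z_qwt ≈ 686 Ω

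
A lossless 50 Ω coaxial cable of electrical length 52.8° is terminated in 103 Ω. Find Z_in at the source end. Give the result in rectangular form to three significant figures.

tan(βl) = tan(52.8°) = 1.32
Z_in = Z_0·(Z_L + jZ_0·tanβl)/(Z_0 + jZ_L·tanβl)
     = 50·(103 + j65.9)/(50 + j136)

Z_in ≈ 33.7 − j25.5 Ω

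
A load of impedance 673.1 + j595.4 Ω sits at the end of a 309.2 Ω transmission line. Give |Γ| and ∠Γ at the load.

Γ ≈ 0.607 ∠ 27.3°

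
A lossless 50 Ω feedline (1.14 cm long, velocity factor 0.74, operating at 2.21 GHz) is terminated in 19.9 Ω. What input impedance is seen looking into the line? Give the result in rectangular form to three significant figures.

λ = v/f = 0.74·c / 2.21 GHz = 0.1 m
βl = 2π·l/λ = 2π × 0.113 = 40.9°
tan(βl) = tan(40.9°) = 0.865
Z_in = Z_0·(Z_L + jZ_0·tanβl)/(Z_0 + jZ_L·tanβl)
     = 50·(19.9 + j43.2)/(50 + j17.2)

Z_in ≈ 31.1 + j32.5 Ω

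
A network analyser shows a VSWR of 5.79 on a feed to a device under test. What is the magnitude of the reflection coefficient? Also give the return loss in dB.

|Γ| ≈ 0.705; return loss ≈ 3.03 dB

|Γ| = (S − 1)/(S + 1) = (5.79 − 1)/(5.79 + 1) = 4.79/6.79
RL = −20·log₁₀|Γ| = −20·log₁₀(0.705)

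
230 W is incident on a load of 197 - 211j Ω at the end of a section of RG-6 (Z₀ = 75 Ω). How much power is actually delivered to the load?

|Γ| = |(122 − j211)/(272 − j211)| = 0.708
|Γ|² = 0.501
P_refl = |Γ|²·P_inc = 115 W, P_del = (1 − |Γ|²)·P_inc = 115 W

P_delivered ≈ 115 W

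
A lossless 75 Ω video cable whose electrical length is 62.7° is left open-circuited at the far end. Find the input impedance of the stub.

Z_in ≈ −j38.7 Ω

tan(βl) = 1.94
For an open-circuited stub, Z_in = −jZ_0·cot(βl) = −jZ_0/tan(βl)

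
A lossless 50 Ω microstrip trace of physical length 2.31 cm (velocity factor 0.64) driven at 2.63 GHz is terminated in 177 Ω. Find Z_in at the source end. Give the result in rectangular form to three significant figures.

Z_in ≈ 16.6 + j20.1 Ω

λ = v/f = 0.64·c / 2.63 GHz = 0.073 m
βl = 2π·l/λ = 2π × 0.316 = 114°
tan(βl) = tan(114°) = -2.26
Z_in = Z_0·(Z_L + jZ_0·tanβl)/(Z_0 + jZ_L·tanβl)
     = 50·(177 − j113)/(50 − j399)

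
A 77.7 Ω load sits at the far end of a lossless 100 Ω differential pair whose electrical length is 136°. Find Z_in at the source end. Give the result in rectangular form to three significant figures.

Z_in ≈ 96.1 − j24.5 Ω

tan(βl) = tan(136°) = -0.966
Z_in = Z_0·(Z_L + jZ_0·tanβl)/(Z_0 + jZ_L·tanβl)
     = 100·(77.7 − j96.6)/(100 − j75)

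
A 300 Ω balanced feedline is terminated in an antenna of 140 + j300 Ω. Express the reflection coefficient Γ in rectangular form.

Γ ≈ 0.0691 + j0.635

Γ = (Z_L − Z_0)/(Z_L + Z_0) = (-160 + j300)/(440 + j300)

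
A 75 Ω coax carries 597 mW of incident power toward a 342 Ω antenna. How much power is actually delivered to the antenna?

P_delivered ≈ 352 mW

Γ = (342 − 75)/(342 + 75) = 0.64
|Γ|² = 0.41
P_refl = |Γ|²·P_inc = 245 mW, P_del = (1 − |Γ|²)·P_inc = 352 mW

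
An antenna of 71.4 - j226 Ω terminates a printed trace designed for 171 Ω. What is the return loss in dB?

RL ≈ 2.55 dB

Γ = (-99.6 − j226)/(242.4 − j226), |Γ| = 0.745
RL = −20·log₁₀|Γ| = −20·log₁₀(0.745)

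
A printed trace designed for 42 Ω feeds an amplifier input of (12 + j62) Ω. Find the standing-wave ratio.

VSWR ≈ 11.3

Γ = (Z_L − Z_0)/(Z_L + Z_0) = (-30 + j62)/(54 + j62)
|Γ| = 68.9/82.2 = 0.838
VSWR = (1 + |Γ|)/(1 − |Γ|) = 1.84/0.162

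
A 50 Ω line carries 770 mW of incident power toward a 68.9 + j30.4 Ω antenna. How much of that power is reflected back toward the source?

P_reflected ≈ 65.5 mW

|Γ| = |(18.9 + j30.4)/(118.9 + j30.4)| = 0.292
|Γ|² = 0.0851
P_refl = |Γ|²·P_inc = 65.5 mW, P_del = (1 − |Γ|²)·P_inc = 704 mW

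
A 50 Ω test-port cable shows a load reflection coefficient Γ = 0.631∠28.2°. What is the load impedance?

Z_L = Z_0·(1 + Γ)/(1 − Γ) = 50·(1.56 + j0.298)/(0.444 − j0.298)

Z_L ≈ 105 + j104 Ω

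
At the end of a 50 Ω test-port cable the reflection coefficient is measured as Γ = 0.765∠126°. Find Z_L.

Z_L = Z_0·(1 + Γ)/(1 − Γ) = 50·(0.55 + j0.619)/(1.45 − j0.619)

Z_L ≈ 8.35 + j24.9 Ω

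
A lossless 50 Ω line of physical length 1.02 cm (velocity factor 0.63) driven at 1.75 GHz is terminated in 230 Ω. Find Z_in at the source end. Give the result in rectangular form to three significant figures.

Z_in ≈ 31.5 − j64 Ω

λ = v/f = 0.63·c / 1.75 GHz = 0.108 m
βl = 2π·l/λ = 2π × 0.0944 = 34°
tan(βl) = tan(34°) = 0.675
Z_in = Z_0·(Z_L + jZ_0·tanβl)/(Z_0 + jZ_L·tanβl)
     = 50·(230 + j33.7)/(50 + j155)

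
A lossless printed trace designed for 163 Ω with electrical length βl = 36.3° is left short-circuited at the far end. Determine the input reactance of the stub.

X_in ≈ 120 Ω (inductive)

tan(βl) = 0.735
For a short-circuited stub, Z_in = jZ_0·tan(βl)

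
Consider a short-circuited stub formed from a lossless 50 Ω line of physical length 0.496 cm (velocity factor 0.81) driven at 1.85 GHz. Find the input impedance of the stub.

λ = v/f = 0.81·c / 1.85 GHz = 0.131 m
βl = 2π·l/λ = 2π × 0.0378 = 13.6°
tan(βl) = 0.242
For a short-circuited stub, Z_in = jZ_0·tan(βl)

Z_in ≈ +j12.1 Ω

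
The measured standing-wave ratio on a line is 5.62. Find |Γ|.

|Γ| = (S − 1)/(S + 1) = (5.62 − 1)/(5.62 + 1) = 4.62/6.62

|Γ| ≈ 0.698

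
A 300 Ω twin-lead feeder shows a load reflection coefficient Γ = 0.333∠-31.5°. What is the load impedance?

Z_L = Z_0·(1 + Γ)/(1 − Γ) = 300·(1.28 − j0.174)/(0.716 + j0.174)

Z_L ≈ 491 − j192 Ω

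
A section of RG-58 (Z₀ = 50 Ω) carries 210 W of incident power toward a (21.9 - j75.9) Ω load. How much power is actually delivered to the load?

|Γ| = |(-28.1 − j75.9)/(71.9 − j75.9)| = 0.774
|Γ|² = 0.599
P_refl = |Γ|²·P_inc = 126 W, P_del = (1 − |Γ|²)·P_inc = 84.2 W

P_delivered ≈ 84.2 W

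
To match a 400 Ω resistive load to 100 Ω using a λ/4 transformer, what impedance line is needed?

Z_qwt ≈ 200 Ω

Z_qwt = √(Z_0·R_L) = √(100 × 400) = √40000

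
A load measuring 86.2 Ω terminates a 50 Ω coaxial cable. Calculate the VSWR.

For a purely resistive load, VSWR = R_L/Z_0 or Z_0/R_L (whichever > 1) = 86.2/50

VSWR ≈ 1.72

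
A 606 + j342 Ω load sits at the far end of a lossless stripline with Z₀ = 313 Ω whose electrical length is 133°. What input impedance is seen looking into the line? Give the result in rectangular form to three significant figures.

tan(βl) = tan(133°) = -1.07
Z_in = Z_0·(Z_L + jZ_0·tanβl)/(Z_0 + jZ_L·tanβl)
     = 313·(606 + j6.35)/(680 − j650)

Z_in ≈ 144 + j141 Ω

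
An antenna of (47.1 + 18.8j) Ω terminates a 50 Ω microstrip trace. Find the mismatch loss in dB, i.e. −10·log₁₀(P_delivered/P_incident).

mismatch loss ≈ 0.164 dB

Γ = (-2.9 + j18.8)/(97.1 + j18.8), |Γ| = 0.192
|Γ|² = 0.037, so P_del/P_inc = 1 − |Γ|² = 0.963
ML = −10·log₁₀(1 − |Γ|²)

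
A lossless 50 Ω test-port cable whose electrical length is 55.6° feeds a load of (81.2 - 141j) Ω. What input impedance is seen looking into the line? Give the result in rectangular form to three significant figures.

Z_in ≈ 7.99 − j17 Ω

tan(βl) = tan(55.6°) = 1.46
Z_in = Z_0·(Z_L + jZ_0·tanβl)/(Z_0 + jZ_L·tanβl)
     = 50·(81.2 − j68)/(256 + j119)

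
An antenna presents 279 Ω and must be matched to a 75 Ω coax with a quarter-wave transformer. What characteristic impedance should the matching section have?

Z_qwt ≈ 145 Ω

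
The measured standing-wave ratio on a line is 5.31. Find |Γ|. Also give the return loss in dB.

|Γ| ≈ 0.683; return loss ≈ 3.31 dB

|Γ| = (S − 1)/(S + 1) = (5.31 − 1)/(5.31 + 1) = 4.31/6.31
RL = −20·log₁₀|Γ| = −20·log₁₀(0.683)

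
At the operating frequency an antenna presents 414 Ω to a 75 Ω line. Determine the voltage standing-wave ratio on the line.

VSWR ≈ 5.52

Γ = (414 − 75)/(414 + 75) = 0.693
VSWR = (1 + 0.693)/(1 − 0.693)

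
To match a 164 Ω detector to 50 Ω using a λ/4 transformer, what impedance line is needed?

Z_qwt = √(Z_0·R_L) = √(50 × 164) = √8200

Z_qwt ≈ 90.6 Ω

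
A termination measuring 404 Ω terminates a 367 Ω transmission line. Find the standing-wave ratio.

VSWR ≈ 1.1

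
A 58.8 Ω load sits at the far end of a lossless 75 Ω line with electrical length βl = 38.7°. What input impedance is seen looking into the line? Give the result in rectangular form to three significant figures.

Z_in ≈ 69.2 + j16.6 Ω

tan(βl) = tan(38.7°) = 0.801
Z_in = Z_0·(Z_L + jZ_0·tanβl)/(Z_0 + jZ_L·tanβl)
     = 75·(58.8 + j60.1)/(75 + j47.1)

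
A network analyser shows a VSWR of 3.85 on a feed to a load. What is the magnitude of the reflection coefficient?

|Γ| = (S − 1)/(S + 1) = (3.85 − 1)/(3.85 + 1) = 2.85/4.85

|Γ| ≈ 0.588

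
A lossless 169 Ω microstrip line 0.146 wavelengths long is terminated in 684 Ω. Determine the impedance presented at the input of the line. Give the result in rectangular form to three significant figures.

βl = 2π × 0.146 = 52.6°
tan(βl) = tan(52.6°) = 1.31
Z_in = Z_0·(Z_L + jZ_0·tanβl)/(Z_0 + jZ_L·tanβl)
     = 169·(684 + j221)/(169 + j893)

Z_in ≈ 63.9 − j117 Ω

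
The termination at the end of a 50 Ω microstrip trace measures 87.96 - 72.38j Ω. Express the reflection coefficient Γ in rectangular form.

Γ = (Z_L − Z_0)/(Z_L + Z_0) = (37.96 − j72.38)/(138 − j72.38)

Γ ≈ 0.432 − j0.298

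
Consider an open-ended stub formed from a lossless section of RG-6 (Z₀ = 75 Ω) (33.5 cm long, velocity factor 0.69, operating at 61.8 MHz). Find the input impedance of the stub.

λ = v/f = 0.69·c / 61.8 MHz = 3.35 m
βl = 2π·l/λ = 2π × 0.1 = 36°
tan(βl) = 0.727
For an open-ended stub, Z_in = −jZ_0·cot(βl) = −jZ_0/tan(βl)

Z_in ≈ −j103 Ω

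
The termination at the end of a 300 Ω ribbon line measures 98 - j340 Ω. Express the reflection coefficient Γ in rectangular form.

Γ = (Z_L − Z_0)/(Z_L + Z_0) = (-202 − j340)/(398 − j340)

Γ ≈ 0.128 − j0.745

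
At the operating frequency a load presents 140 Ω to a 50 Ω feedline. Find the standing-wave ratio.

For a purely resistive load, VSWR = R_L/Z_0 or Z_0/R_L (whichever > 1) = 140/50

VSWR ≈ 2.8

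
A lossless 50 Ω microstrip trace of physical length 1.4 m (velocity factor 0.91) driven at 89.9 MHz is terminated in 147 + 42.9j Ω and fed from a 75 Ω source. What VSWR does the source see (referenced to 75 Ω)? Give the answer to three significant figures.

VSWR ≈ 2.49

λ = v/f = 0.91·c / 89.9 MHz = 3.04 m
βl = 2π·l/λ = 2π × 0.461 = 166°
tan(βl) = -0.25
Z_in = Z_0·(Z_L + jZ_0·tanβl)/(Z_0 + jZ_L·tanβl) = 77.5 + j71.9 Ω
Γ_s = (Z_in − Z_s)/(Z_in + Z_s) = (2.52 + j71.9)/(153 + j71.9), |Γ_s| = 0.427
VSWR = (1 + |Γ_s|)/(1 − |Γ_s|)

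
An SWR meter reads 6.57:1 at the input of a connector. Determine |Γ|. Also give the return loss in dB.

|Γ| = (S − 1)/(S + 1) = (6.57 − 1)/(6.57 + 1) = 5.57/7.57
RL = −20·log₁₀|Γ| = −20·log₁₀(0.736)

|Γ| ≈ 0.736; return loss ≈ 2.66 dB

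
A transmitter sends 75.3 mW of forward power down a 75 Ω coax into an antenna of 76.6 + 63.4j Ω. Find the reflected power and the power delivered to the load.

|Γ| = |(1.6 + j63.4)/(151.6 + j63.4)| = 0.386
|Γ|² = 0.149
P_refl = |Γ|²·P_inc = 11.2 mW, P_del = (1 − |Γ|²)·P_inc = 64.1 mW

P_reflected ≈ 11.2 mW; P_delivered ≈ 64.1 mW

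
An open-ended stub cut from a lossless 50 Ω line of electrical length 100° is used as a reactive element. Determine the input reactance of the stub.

X_in ≈ 8.82 Ω (inductive)

tan(βl) = -5.67
For an open-ended stub, Z_in = −jZ_0·cot(βl) = −jZ_0/tan(βl)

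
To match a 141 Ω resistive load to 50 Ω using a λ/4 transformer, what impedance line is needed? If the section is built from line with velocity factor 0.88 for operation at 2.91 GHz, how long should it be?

Z_qwt = √(Z_0·R_L) = √(50 × 141) = √7050
λ = 0.88·c/f = 0.0907 m, so l = λ/4 = 0.0227 m

Z_qwt ≈ 84 Ω; length ≈ 2.27 cm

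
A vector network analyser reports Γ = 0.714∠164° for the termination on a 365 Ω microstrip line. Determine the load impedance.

Z_L = Z_0·(1 + Γ)/(1 − Γ) = 365·(0.314 + j0.197)/(1.69 − j0.197)

Z_L ≈ 62.1 + j49.8 Ω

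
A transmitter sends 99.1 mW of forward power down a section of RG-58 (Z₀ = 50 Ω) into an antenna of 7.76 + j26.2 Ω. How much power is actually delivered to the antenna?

|Γ| = |(-42.24 + j26.2)/(57.76 + j26.2)| = 0.784
|Γ|² = 0.614
P_refl = |Γ|²·P_inc = 60.9 mW, P_del = (1 − |Γ|²)·P_inc = 38.2 mW

P_delivered ≈ 38.2 mW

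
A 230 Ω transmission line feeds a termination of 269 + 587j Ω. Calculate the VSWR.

Γ = (Z_L − Z_0)/(Z_L + Z_0) = (39 + j587)/(499 + j587)
|Γ| = 588/770 = 0.764
VSWR = (1 + |Γ|)/(1 − |Γ|) = 1.76/0.236

VSWR ≈ 7.46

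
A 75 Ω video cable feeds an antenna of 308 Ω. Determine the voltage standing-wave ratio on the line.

For a purely resistive load, VSWR = R_L/Z_0 or Z_0/R_L (whichever > 1) = 308/75

VSWR ≈ 4.11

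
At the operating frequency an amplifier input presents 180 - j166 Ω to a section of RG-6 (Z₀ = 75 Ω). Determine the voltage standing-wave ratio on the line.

VSWR ≈ 4.64

Γ = (Z_L − Z_0)/(Z_L + Z_0) = (105 − j166)/(255 − j166)
|Γ| = 196/304 = 0.646
VSWR = (1 + |Γ|)/(1 − |Γ|) = 1.65/0.354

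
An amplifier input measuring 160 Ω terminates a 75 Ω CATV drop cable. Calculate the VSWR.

VSWR ≈ 2.13

Γ = (160 − 75)/(160 + 75) = 0.362
VSWR = (1 + 0.362)/(1 − 0.362)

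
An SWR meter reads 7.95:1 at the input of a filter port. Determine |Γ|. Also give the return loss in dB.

|Γ| ≈ 0.777; return loss ≈ 2.2 dB

|Γ| = (S − 1)/(S + 1) = (7.95 − 1)/(7.95 + 1) = 6.95/8.95
RL = −20·log₁₀|Γ| = −20·log₁₀(0.777)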